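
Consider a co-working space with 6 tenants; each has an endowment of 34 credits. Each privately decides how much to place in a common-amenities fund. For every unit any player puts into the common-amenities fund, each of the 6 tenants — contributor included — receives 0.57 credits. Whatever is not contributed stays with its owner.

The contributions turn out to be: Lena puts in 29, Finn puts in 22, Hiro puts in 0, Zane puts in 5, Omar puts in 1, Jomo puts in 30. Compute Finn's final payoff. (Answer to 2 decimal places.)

61.59 credits

Total contributed: 29 + 22 + 0 + 5 + 1 + 30 = 87.
Each receives 0.57 × 87 = 49.59 from the common-amenities fund.
Finn keeps 34 − 22 = 12, so Finn's payoff is 12 + 49.59 = 61.59.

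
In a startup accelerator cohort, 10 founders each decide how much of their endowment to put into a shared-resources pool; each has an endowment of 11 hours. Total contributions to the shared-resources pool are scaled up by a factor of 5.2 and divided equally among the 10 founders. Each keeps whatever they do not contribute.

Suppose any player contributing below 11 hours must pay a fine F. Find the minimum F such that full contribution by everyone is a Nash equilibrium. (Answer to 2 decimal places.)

5.28 hours

Given the others contribute fully, the best deviation is to contribute 0 (any partial contribution still incurs the fine and gives up units whose private return 0.5200 is below 1).
Deviating from 11 to 0 saves 11 hours but forfeits the deviator's share of the drop in the shared-resources pool: 5.2/10 × 11 = 5.72.
So the deviation gain is 11 − 5.72 = 5.28, and the fine must be at least 5.28 hours to wipe it out.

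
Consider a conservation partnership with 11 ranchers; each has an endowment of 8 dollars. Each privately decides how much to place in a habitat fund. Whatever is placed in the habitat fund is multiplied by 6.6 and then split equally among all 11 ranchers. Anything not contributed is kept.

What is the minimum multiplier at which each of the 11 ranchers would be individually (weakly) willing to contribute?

11

A contributed unit returns (multiplier)/11 to its contributor.
This reaches 1 exactly when the multiplier is 11.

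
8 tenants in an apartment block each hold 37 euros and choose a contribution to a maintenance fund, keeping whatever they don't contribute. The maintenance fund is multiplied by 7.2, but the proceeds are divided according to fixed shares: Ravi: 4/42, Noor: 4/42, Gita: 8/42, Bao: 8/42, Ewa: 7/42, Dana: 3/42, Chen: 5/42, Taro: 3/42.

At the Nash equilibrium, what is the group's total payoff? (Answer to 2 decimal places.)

Player j's private return per contributed unit is 7.2 × (j's share). Contributing is weakly dominant for j when that share is at least 1/7.2 = 0.1389, and contributing 0 is dominant otherwise.
Gita, Bao and Ewa are above the threshold, contributing 37 each; the remaining 5 contribute 0. Total contributed: 111.
The maintenance fund pays out 7.2 × 111 = 799.20 in total (split across the unequal shares, but the aggregate is all that matters for the group sum).
The 5 free-riders keep 37 each, adding 185. Group total = 185 + 799.20 = 984.20.

984.20 euros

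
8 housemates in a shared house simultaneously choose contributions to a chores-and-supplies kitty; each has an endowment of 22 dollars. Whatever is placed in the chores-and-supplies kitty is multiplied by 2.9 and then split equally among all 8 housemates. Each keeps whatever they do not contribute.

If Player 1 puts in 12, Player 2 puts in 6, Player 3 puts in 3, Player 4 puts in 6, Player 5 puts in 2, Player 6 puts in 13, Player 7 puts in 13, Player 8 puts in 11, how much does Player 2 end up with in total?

Total contributed: 12 + 6 + 3 + 6 + 2 + 13 + 13 + 11 = 66.
Each receives 2.9 × 66 / 8 = 23.93 from the chores-and-supplies kitty.
Player 2 keeps 22 − 6 = 16, so Player 2's payoff is 16 + 23.93 = 39.93.

39.93 dollars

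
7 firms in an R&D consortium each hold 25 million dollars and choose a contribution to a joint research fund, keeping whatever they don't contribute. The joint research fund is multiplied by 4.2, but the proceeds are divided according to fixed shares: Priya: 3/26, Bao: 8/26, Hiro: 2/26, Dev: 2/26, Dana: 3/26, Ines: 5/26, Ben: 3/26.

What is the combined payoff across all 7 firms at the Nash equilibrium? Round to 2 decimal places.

255.00 million dollars

For player j, contributing a unit is worthwhile iff 4.2 × (j's share) ≥ 1, i.e. iff j's share is at least 0.2381.
Bao alone (share 8/26) is above the threshold, contributing 25; the remaining 6 contribute 0. Total contributed: 25.
The joint research fund pays out 4.2 × 25 = 105.00 in total (split across the unequal shares, but the aggregate is all that matters for the group sum).
The 6 free-riders keep 25 each, adding 150. Group total = 150 + 105.00 = 255.00.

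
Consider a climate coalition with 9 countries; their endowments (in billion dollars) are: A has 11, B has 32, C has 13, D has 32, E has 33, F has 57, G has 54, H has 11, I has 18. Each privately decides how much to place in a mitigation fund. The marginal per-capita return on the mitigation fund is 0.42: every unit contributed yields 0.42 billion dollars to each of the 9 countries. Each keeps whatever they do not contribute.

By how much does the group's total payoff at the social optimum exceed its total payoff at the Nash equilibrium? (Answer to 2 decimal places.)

725.58 billion dollars

The private return per contributed unit is 0.42 < 1 for everyone, so the Nash equilibrium is zero contribution and the group total is Σ E_j = 11 + 32 + 13 + 32 + 33 + 57 + 54 + 11 + 18 = 261.
Each contributed unit returns 3.780 to the group, so the social optimum is full contribution by everyone: group total = 3.780 × 261 = 986.58.
Efficiency loss = (3.780 − 1) × 261 = 725.58.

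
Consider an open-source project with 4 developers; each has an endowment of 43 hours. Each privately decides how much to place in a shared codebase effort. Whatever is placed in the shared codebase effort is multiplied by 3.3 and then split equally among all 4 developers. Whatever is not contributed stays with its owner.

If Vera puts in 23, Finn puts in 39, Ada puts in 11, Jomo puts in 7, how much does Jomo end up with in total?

102.00 hours

Total contributed: 23 + 39 + 11 + 7 = 80.
Each receives 3.3 × 80 / 4 = 66.00 from the shared codebase effort.
Jomo keeps 43 − 7 = 36, so Jomo's payoff is 36 + 66.00 = 102.00.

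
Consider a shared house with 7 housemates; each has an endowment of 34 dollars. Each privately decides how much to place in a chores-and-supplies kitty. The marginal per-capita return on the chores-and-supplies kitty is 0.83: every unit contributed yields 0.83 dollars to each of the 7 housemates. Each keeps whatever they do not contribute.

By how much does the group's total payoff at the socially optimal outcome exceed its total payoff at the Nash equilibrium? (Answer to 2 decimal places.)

1144.78 dollars

The private return per contributed unit is 0.83 < 1, so contributing 0 is dominant for every player. At the Nash equilibrium everyone keeps their 34, and the group total is 7 × 34 = 238.
Each contributed unit returns 5.810 to the group as a whole (0.83 to each of 7 players), which exceeds 1, so the social optimum is full contribution: group total = 5.810 × 238 = 1382.78.
Efficiency loss = 1382.78 − 238 = 1144.78.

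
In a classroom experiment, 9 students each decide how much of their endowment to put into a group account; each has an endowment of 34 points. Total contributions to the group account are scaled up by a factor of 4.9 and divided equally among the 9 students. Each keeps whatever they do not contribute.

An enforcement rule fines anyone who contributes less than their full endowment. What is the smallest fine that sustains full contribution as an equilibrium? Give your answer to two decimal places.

Given the others contribute fully, the best deviation is to contribute 0 (any partial contribution still incurs the fine and gives up units whose private return 0.5444 is below 1).
Deviating from 34 to 0 saves 34 points but forfeits the deviator's share of the drop in the group account: 4.9/9 × 34 = 18.51.
So the deviation gain is 34 − 18.51 = 15.49, and the fine must be at least 15.49 points to wipe it out.

15.49 points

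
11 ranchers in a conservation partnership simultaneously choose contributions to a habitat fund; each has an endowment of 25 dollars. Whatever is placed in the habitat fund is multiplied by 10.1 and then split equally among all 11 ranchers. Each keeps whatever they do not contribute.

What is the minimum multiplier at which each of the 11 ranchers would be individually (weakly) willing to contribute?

11

A contributed unit returns (multiplier)/11 to its contributor.
This reaches 1 exactly when the multiplier is 11.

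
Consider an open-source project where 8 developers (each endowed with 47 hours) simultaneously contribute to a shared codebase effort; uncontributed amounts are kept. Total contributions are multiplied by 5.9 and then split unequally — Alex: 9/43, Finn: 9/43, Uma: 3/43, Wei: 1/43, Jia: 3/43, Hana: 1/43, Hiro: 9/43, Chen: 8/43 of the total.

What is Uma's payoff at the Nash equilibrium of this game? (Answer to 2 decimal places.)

For player j, contributing a unit is worthwhile iff 5.9 × (j's share) ≥ 1, i.e. iff j's share is at least 0.1695.
Alex, Finn, Hiro and Chen are above the threshold, contributing 47 each; the remaining 4 contribute 0. Total contributed: 188.
Uma keeps 47 and receives 5.9 × 188 × 3/43 = 77.39 from the shared codebase effort, for a payoff of 124.39.

124.39 hours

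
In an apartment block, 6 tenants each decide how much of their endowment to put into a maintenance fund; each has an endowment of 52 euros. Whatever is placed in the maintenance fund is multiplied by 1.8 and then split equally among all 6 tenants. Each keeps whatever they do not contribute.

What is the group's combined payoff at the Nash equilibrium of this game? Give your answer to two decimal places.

Each contributed unit returns 1.8/6 = 0.3000 to its contributor — below 1 — so contributing 0 is dominant for every player. At the Nash equilibrium everyone keeps their 52, and the group total is 6 × 52 = 312.

312.00 euros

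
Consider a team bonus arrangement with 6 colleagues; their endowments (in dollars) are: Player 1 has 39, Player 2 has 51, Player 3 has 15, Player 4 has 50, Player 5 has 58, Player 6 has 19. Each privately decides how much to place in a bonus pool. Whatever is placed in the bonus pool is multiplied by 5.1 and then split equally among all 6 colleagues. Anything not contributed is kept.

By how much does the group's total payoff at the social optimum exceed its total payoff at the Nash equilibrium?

951.20 dollars

The private return per contributed unit is 5.1/6 = 0.8500 < 1 for every player regardless of endowment, so the Nash equilibrium is zero contribution and the group total is Σ E_j = 39 + 51 + 15 + 50 + 58 + 19 = 232.
Each contributed unit returns 5.100 to the group, so the social optimum is full contribution by everyone: group total = 5.100 × 232 = 1183.20.
Efficiency loss = (5.100 − 1) × 232 = 951.20.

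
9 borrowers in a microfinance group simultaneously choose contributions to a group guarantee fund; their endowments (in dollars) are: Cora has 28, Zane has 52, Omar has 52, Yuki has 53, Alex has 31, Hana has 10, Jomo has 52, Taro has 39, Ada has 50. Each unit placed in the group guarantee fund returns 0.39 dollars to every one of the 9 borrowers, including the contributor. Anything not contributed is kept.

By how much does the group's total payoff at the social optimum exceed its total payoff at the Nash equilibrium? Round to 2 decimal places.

The private return per contributed unit is 0.39 < 1 for everyone, so the Nash equilibrium is zero contribution and the group total is Σ E_j = 28 + 52 + 52 + 53 + 31 + 10 + 52 + 39 + 50 = 367.
Each contributed unit returns 3.510 to the group, so the social optimum is full contribution by everyone: group total = 3.510 × 367 = 1288.17.
Efficiency loss = (3.510 − 1) × 367 = 921.17.

921.17 dollars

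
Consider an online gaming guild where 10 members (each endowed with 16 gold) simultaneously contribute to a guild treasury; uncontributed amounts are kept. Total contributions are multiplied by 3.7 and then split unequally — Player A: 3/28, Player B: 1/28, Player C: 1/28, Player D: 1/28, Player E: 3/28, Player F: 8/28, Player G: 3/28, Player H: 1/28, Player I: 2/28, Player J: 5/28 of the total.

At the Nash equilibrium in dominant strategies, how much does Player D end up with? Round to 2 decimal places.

Each unit j contributes comes back to j as 3.7 × (j's share), so j prefers to contribute only if that share exceeds 1/3.7 = 0.2703; otherwise keeping the unit dominates.
Player F alone (share 8/28) is above the threshold, contributing 16; the remaining 9 contribute 0. Total contributed: 16.
Player D keeps 16 and receives 3.7 × 16 × 1/28 = 2.11 from the guild treasury, for a payoff of 18.11.

18.11 gold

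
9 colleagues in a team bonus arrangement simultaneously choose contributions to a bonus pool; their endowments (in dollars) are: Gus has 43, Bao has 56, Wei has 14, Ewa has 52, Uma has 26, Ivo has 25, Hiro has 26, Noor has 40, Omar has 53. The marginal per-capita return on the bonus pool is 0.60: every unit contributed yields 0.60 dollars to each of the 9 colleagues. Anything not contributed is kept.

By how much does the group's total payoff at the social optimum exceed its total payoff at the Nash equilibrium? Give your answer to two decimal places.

The private return per contributed unit is 0.60 < 1 for everyone, so the Nash equilibrium is zero contribution and the group total is Σ E_j = 43 + 56 + 14 + 52 + 26 + 25 + 26 + 40 + 53 = 335.
Each contributed unit returns 5.400 to the group, so the social optimum is full contribution by everyone: group total = 5.400 × 335 = 1809.00.
Efficiency loss = (5.400 − 1) × 335 = 1474.00.

1474.00 dollars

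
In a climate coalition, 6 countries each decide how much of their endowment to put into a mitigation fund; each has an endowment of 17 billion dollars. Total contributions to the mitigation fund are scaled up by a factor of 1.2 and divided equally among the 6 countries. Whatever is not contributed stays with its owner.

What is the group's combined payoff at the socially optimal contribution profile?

122.40 billion dollars

Each contributed unit returns 1.200 to the group as a whole (0.2000 to each of 6 players), which exceeds 1, so the social optimum is full contribution: group total = 1.200 × 102 = 122.40.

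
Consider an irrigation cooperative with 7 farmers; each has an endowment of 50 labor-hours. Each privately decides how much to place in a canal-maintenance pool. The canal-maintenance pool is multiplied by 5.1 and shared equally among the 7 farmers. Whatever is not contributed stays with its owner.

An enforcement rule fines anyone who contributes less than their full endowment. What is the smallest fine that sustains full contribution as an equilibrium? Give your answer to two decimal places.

Given the others contribute fully, the best deviation is to contribute 0 (any partial contribution still incurs the fine and gives up units whose private return 0.7286 is below 1).
Deviating from 50 to 0 saves 50 labor-hours but forfeits the deviator's share of the drop in the canal-maintenance pool: 5.1/7 × 50 = 36.43.
So the deviation gain is 50 − 36.43 = 13.57, and the fine must be at least 13.57 labor-hours to wipe it out.

13.57 labor-hours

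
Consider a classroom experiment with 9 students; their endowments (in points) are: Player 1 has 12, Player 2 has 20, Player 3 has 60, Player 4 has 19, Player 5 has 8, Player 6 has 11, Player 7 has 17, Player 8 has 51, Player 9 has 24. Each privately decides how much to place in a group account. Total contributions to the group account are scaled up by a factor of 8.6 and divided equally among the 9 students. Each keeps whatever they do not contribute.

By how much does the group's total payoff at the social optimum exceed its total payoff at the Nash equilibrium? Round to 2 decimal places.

The private return per contributed unit is 8.6/9 = 0.9556 < 1 for every player regardless of endowment, so the Nash equilibrium is zero contribution and the group total is Σ E_j = 12 + 20 + 60 + 19 + 8 + 11 + 17 + 51 + 24 = 222.
Each contributed unit returns 8.600 to the group, so the social optimum is full contribution by everyone: group total = 8.600 × 222 = 1909.20.
Efficiency loss = (8.600 − 1) × 222 = 1687.20.

1687.20 points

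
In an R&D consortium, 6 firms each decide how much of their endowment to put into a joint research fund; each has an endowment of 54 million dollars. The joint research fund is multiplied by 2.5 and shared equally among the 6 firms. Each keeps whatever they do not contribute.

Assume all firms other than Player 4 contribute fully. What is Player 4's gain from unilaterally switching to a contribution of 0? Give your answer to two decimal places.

Switching from a contribution of 54 to 0 lets Player 4 keep an extra 54 million dollars, but lowers the joint research fund by 54, which costs Player 4 their own share of that drop: 2.5/6 × 54 = 22.50.
Net gain = 54 − 22.50 = 31.50. The private return per contributed unit (0.4167) is below 1, so free-riding is indeed the best response regardless of what the others do.

31.50 million dollars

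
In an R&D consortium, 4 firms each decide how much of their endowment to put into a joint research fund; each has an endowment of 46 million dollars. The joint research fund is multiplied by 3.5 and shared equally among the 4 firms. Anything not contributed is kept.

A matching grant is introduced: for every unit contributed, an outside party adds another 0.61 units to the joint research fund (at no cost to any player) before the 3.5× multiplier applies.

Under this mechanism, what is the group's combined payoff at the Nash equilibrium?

1036.84 million dollars

The effective private return per unit is now 3.5 × 1.61 / 4 = 1.4088 > 1, so every player's dominant strategy flips to full contribution.
So the Nash equilibrium is full contribution by all 4; the group earns 3.5 × 1.61 × 184 = 1036.84.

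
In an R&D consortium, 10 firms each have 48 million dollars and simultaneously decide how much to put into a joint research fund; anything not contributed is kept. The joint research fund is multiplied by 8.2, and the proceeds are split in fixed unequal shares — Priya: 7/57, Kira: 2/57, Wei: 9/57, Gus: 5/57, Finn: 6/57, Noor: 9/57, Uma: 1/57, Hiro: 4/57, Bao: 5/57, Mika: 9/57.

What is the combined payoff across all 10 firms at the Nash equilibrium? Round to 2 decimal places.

Player j's private return per contributed unit is 8.2 × (j's share). Contributing is weakly dominant for j when that share is at least 1/8.2 = 0.1220, and contributing 0 is dominant otherwise.
Priya, Wei, Noor and Mika are above the threshold, contributing 48 each; the remaining 6 contribute 0. Total contributed: 192.
The joint research fund pays out 8.2 × 192 = 1574.40 in total (split across the unequal shares, but the aggregate is all that matters for the group sum).
The 6 free-riders keep 48 each, adding 288. Group total = 288 + 1574.40 = 1862.40.

1862.40 million dollars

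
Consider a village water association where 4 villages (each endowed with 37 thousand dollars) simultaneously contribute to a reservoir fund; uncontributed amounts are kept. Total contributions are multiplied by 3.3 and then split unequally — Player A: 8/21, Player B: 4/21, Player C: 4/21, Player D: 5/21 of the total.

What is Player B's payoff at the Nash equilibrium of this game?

For player j, contributing a unit is worthwhile iff 3.3 × (j's share) ≥ 1, i.e. iff j's share is at least 0.3030.
Only Player A (8/21) clears that bar, contributing 37; the remaining 3 contribute 0. Total contributed: 37.
Player B keeps 37 and receives 3.3 × 37 × 4/21 = 23.26 from the reservoir fund, for a payoff of 60.26.

60.26 thousand dollars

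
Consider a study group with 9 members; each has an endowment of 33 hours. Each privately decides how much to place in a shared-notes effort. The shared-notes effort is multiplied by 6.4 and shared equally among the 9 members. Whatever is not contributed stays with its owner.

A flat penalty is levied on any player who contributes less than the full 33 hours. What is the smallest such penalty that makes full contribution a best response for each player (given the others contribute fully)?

9.53 hours

Given the others contribute fully, the best deviation is to contribute 0 (any partial contribution still incurs the fine and gives up units whose private return 0.7111 is below 1).
Deviating from 33 to 0 saves 33 hours but forfeits the deviator's share of the drop in the shared-notes effort: 6.4/9 × 33 = 23.47.
So the deviation gain is 33 − 23.47 = 9.53, and the fine must be at least 9.53 hours to wipe it out.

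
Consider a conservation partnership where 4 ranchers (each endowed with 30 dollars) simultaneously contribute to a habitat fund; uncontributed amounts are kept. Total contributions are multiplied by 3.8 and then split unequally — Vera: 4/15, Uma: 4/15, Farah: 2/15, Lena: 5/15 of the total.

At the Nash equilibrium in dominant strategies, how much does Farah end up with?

75.60 dollars

A player with share s gets back 3.8·s per unit contributed, so full contribution is dominant for anyone with s > 1/3.8 = 0.2632 and zero contribution is dominant for anyone below.
Vera, Uma and Lena clear that bar, contributing 30 each; the remaining 1 contribute 0. Total contributed: 90.
Farah keeps 30 and receives 3.8 × 90 × 2/15 = 45.60 from the habitat fund, for a payoff of 75.60.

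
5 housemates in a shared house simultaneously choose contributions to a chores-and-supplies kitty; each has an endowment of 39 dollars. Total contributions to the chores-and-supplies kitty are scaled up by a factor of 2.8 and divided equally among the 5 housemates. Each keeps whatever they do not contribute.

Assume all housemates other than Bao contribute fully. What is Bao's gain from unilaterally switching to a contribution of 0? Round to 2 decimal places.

17.16 dollars

Switching from a contribution of 39 to 0 lets Bao keep an extra 39 dollars, but lowers the chores-and-supplies kitty by 39, which costs Bao their own share of that drop: 2.8/5 × 39 = 21.84.
Net gain = 39 − 21.84 = 17.16. The private return per contributed unit (0.5600) is below 1, so free-riding is indeed the best response regardless of what the others do.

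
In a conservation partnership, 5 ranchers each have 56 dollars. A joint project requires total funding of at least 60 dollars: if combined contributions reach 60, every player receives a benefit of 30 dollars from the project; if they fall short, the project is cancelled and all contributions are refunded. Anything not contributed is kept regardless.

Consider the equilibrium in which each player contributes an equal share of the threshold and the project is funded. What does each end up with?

74 dollars

Equal share of the threshold: 60/5 = 12.
At this profile no one gains by cutting their contribution: any cut drops the total below 60, the project is cancelled, contributions are refunded, and the deviator ends with 56, which is less than 56 − 12 + 30 = 74. Contributing more than 12 just wastes the excess. So contributing exactly 12 is a best response.
Each player's payoff: 56 − 12 + 30 = 74.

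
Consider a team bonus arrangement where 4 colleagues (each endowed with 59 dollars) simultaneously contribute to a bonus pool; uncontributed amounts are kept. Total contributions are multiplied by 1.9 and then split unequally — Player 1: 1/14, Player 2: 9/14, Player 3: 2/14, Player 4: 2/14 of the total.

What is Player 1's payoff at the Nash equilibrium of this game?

67.01 dollars

For player j, contributing a unit is worthwhile iff 1.9 × (j's share) ≥ 1, i.e. iff j's share is at least 0.5263.
Only Player 2 (9/14) clears that bar, contributing 59; the remaining 3 contribute 0. Total contributed: 59.
Player 1 keeps 59 and receives 1.9 × 59 × 1/14 = 8.01 from the bonus pool, for a payoff of 67.01.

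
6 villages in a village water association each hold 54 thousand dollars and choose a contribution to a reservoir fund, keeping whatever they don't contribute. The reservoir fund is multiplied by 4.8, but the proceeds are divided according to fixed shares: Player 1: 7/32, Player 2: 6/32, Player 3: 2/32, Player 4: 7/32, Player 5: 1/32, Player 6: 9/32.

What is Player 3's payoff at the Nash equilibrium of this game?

102.60 thousand dollars

For player j, contributing a unit is worthwhile iff 4.8 × (j's share) ≥ 1, i.e. iff j's share is at least 0.2083.
The shares above 0.2083 belong to Player 1, Player 4 and Player 6, contributing 54 each; the remaining 3 contribute 0. Total contributed: 162.
Player 3 keeps 54 and receives 4.8 × 162 × 2/32 = 48.60 from the reservoir fund, for a payoff of 102.60.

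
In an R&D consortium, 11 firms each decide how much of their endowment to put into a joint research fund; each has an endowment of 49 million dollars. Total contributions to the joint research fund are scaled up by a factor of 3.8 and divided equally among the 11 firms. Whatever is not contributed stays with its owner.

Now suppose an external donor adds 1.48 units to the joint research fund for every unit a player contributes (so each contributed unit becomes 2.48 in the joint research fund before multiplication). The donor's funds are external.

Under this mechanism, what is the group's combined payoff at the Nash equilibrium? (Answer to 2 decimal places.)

The effective private return is 3.8 × 2.48 / 11 = 0.8567, which is still under 1, so the mechanism doesn't change anyone's dominant strategy: zero contribution.
At the Nash equilibrium no one contributes; group total payoff = 11 × 49 = 539.

539.00 million dollars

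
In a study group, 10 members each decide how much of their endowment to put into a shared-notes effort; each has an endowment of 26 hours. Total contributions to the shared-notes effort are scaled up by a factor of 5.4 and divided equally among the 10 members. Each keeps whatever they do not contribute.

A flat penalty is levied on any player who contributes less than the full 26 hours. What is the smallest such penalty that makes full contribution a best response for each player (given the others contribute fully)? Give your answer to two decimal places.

Given the others contribute fully, the best deviation is to contribute 0 (any partial contribution still incurs the fine and gives up units whose private return 0.5400 is below 1).
Deviating from 26 to 0 saves 26 hours but forfeits the deviator's share of the drop in the shared-notes effort: 5.4/10 × 26 = 14.04.
So the deviation gain is 26 − 14.04 = 11.96, and the fine must be at least 11.96 hours to wipe it out.

11.96 hours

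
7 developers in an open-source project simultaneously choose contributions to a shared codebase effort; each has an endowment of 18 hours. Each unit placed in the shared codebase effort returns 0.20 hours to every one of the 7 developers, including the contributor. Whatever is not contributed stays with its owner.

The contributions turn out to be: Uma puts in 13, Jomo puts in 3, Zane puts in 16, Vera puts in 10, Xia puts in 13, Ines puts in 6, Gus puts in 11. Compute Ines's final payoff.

Total contributed: 13 + 3 + 16 + 10 + 13 + 6 + 11 = 72.
Each receives 0.20 × 72 = 14.40 from the shared codebase effort.
Ines keeps 18 − 6 = 12, so Ines's payoff is 12 + 14.40 = 26.40.

26.40 hours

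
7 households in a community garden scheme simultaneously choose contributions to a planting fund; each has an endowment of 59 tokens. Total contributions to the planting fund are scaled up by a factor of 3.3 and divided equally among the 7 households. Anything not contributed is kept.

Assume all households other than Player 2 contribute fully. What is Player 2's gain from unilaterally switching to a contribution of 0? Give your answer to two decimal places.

Switching from a contribution of 59 to 0 lets Player 2 keep an extra 59 tokens, but lowers the planting fund by 59, which costs Player 2 their own share of that drop: 3.3/7 × 59 = 27.81.
Net gain = 59 − 27.81 = 31.19. The private return per contributed unit (0.4714) is below 1, so free-riding is indeed the best response regardless of what the others do.

31.19 tokens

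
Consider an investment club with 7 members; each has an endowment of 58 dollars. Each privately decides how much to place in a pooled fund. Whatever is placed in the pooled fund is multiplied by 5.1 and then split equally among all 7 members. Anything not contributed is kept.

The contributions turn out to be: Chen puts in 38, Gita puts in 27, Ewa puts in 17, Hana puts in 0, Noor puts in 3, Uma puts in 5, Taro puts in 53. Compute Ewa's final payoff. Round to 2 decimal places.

145.19 dollars

Total contributed: 38 + 27 + 17 + 0 + 3 + 5 + 53 = 143.
Each receives 5.1 × 143 / 7 = 104.19 from the pooled fund.
Ewa keeps 58 − 17 = 41, so Ewa's payoff is 41 + 104.19 = 145.19.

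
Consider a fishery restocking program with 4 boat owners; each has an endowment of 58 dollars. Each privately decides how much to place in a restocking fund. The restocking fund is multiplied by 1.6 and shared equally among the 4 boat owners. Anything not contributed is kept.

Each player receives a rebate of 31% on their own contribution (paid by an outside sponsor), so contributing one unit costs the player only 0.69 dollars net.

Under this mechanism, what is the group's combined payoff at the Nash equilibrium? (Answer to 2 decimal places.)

232.00 dollars

With the mechanism, a contributed unit returns (1.6/4) / 0.69 = 0.5797 per unit of net cost — still below 1 — so contributing 0 remains dominant for every player.
Everyone keeps their endowment and the group total is 4 × 58 = 232.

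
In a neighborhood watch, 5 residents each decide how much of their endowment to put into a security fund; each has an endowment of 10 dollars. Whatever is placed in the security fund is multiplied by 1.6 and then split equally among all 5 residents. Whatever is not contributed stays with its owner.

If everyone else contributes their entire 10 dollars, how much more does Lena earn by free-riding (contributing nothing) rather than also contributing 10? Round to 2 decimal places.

Switching from a contribution of 10 to 0 lets Lena keep an extra 10 dollars, but lowers the security fund by 10, which costs Lena their own share of that drop: 1.6/5 × 10 = 3.20.
Net gain = 10 − 3.20 = 6.80. The private return per contributed unit (0.3200) is below 1, so free-riding is indeed the best response regardless of what the others do.

6.80 dollars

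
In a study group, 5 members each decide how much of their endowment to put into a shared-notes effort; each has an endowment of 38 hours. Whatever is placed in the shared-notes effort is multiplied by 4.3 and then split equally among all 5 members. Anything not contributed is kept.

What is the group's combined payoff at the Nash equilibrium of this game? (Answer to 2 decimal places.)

Each contributed unit returns 4.3/5 = 0.8600 to its contributor — below 1 — so contributing 0 is dominant for every player. At the Nash equilibrium everyone keeps their 38, and the group total is 5 × 38 = 190.

190.00 hours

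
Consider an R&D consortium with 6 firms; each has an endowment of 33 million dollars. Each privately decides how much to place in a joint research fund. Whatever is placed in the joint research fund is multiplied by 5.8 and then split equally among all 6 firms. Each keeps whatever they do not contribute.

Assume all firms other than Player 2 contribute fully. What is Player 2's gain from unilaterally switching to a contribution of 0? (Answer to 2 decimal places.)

1.10 million dollars

Switching from a contribution of 33 to 0 lets Player 2 keep an extra 33 million dollars, but lowers the joint research fund by 33, which costs Player 2 their own share of that drop: 5.8/6 × 33 = 31.90.
Net gain = 33 − 31.90 = 1.10. The private return per contributed unit (0.9667) is below 1, so free-riding is indeed the best response regardless of what the others do.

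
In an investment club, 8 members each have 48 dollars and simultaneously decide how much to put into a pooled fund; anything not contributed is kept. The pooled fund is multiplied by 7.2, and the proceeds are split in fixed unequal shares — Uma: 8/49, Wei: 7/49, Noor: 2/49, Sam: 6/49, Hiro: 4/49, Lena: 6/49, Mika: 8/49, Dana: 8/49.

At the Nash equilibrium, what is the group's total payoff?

1574.40 dollars

For player j, contributing a unit is worthwhile iff 7.2 × (j's share) ≥ 1, i.e. iff j's share is at least 0.1389.
The shares above 0.1389 belong to Uma, Wei, Mika and Dana, contributing 48 each; the remaining 4 contribute 0. Total contributed: 192.
The pooled fund pays out 7.2 × 192 = 1382.40 in total (split across the unequal shares, but the aggregate is all that matters for the group sum).
The 4 free-riders keep 48 each, adding 192. Group total = 192 + 1382.40 = 1574.40.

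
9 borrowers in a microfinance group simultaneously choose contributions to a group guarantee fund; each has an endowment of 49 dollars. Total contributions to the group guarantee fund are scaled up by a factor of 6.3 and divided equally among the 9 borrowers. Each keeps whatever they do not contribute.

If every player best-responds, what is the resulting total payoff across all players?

441.00 dollars

Each contributed unit returns 6.3/9 = 0.7000 to its contributor — below 1 — so contributing 0 is dominant for every player. At the Nash equilibrium everyone keeps their 49, and the group total is 9 × 49 = 441.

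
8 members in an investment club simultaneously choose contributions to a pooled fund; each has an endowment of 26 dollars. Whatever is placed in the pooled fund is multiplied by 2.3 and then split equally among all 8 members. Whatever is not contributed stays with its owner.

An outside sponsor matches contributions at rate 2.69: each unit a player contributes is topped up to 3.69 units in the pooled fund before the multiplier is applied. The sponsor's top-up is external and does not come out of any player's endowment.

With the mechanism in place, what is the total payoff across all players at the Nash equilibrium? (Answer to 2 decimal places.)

1765.30 dollars

With the mechanism, a contributed unit returns 2.3 × 3.69 / 8 = 1.0609 per unit of net cost to the contributor — now above 1 — so contributing fully is weakly dominant for every player.
So the Nash equilibrium is full contribution by all 8; the group earns 2.3 × 3.69 × 208 = 1765.30.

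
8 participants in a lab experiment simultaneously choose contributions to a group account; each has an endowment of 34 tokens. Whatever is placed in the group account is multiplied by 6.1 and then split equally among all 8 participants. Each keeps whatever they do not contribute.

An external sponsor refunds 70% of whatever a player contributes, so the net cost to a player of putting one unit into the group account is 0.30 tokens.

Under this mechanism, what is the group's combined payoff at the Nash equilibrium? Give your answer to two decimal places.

The effective private return per unit is now (6.1/8) / 0.30 = 2.5417 > 1, so every player's dominant strategy flips to full contribution.
At the Nash equilibrium everyone contributes 34. Group total payoff = 8 × (34 × 0.70 + 6.1 × 34) = 1849.60.

1849.60 tokens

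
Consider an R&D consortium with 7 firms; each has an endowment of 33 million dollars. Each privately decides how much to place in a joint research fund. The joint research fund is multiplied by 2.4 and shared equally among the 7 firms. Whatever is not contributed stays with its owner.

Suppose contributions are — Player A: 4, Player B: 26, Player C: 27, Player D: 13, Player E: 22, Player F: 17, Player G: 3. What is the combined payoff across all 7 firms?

Total contributed: 4 + 26 + 27 + 13 + 22 + 17 + 3 = 112; total kept: 7 × 33 − 112 = 119.
The joint research fund pays out 2.4 × 112 = 268.80 in aggregate.
Group total = 119 + 268.80 = 387.80.

387.80 million dollars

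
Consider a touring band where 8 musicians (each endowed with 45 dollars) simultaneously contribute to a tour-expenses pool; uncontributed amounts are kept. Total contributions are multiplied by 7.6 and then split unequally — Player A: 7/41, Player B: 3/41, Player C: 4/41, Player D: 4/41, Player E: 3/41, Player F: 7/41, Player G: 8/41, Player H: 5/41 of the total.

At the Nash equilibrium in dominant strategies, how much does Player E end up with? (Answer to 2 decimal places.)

Each unit j contributes comes back to j as 7.6 × (j's share), so j prefers to contribute only if that share exceeds 1/7.6 = 0.1316; otherwise keeping the unit dominates.
Player A, Player F and Player G clear that bar, contributing 45 each; the remaining 5 contribute 0. Total contributed: 135.
Player E keeps 45 and receives 7.6 × 135 × 3/41 = 75.07 from the tour-expenses pool, for a payoff of 120.07.

120.07 dollars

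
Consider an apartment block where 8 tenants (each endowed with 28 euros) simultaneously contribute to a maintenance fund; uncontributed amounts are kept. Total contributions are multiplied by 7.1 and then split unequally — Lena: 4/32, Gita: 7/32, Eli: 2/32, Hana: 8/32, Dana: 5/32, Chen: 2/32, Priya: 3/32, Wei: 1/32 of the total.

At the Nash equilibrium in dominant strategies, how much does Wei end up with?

46.64 euros

Each unit j contributes comes back to j as 7.1 × (j's share), so j prefers to contribute only if that share exceeds 1/7.1 = 0.1408; otherwise keeping the unit dominates.
Gita, Hana and Dana clear that bar, contributing 28 each; the remaining 5 contribute 0. Total contributed: 84.
Wei keeps 28 and receives 7.1 × 84 × 1/32 = 18.64 from the maintenance fund, for a payoff of 46.64.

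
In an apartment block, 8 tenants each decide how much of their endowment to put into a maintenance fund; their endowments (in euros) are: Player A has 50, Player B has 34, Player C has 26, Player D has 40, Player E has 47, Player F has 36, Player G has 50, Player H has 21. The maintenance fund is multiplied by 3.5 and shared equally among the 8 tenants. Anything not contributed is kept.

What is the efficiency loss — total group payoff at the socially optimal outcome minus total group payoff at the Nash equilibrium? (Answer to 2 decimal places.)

760.00 euros

The private return per contributed unit is 3.5/8 = 0.4375 < 1 for every player regardless of endowment, so the Nash equilibrium is zero contribution and the group total is Σ E_j = 50 + 34 + 26 + 40 + 47 + 36 + 50 + 21 = 304.
Each contributed unit returns 3.500 to the group, so the social optimum is full contribution by everyone: group total = 3.500 × 304 = 1064.00.
Efficiency loss = (3.500 − 1) × 304 = 760.00.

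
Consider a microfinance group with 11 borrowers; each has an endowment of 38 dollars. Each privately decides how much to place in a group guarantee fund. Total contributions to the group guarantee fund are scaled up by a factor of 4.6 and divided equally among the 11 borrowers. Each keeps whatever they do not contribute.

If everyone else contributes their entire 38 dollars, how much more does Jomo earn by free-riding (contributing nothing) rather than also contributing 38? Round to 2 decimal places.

22.11 dollars

Switching from a contribution of 38 to 0 lets Jomo keep an extra 38 dollars, but lowers the group guarantee fund by 38, which costs Jomo their own share of that drop: 4.6/11 × 38 = 15.89.
Net gain = 38 − 15.89 = 22.11. The private return per contributed unit (0.4182) is below 1, so free-riding is indeed the best response regardless of what the others do.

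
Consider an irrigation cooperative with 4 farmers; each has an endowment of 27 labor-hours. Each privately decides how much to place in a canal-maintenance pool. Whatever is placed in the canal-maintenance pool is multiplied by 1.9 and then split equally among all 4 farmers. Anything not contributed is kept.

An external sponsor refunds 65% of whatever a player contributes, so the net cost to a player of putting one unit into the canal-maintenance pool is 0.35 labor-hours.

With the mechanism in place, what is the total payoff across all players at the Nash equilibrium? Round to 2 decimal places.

With the mechanism, a contributed unit returns (1.9/4) / 0.35 = 1.3571 per unit of net cost to the contributor — now above 1 — so contributing fully is weakly dominant for every player.
At the Nash equilibrium everyone contributes 27. Group total payoff = 4 × (27 × 0.65 + 1.9 × 27) = 275.40.

275.40 labor-hours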